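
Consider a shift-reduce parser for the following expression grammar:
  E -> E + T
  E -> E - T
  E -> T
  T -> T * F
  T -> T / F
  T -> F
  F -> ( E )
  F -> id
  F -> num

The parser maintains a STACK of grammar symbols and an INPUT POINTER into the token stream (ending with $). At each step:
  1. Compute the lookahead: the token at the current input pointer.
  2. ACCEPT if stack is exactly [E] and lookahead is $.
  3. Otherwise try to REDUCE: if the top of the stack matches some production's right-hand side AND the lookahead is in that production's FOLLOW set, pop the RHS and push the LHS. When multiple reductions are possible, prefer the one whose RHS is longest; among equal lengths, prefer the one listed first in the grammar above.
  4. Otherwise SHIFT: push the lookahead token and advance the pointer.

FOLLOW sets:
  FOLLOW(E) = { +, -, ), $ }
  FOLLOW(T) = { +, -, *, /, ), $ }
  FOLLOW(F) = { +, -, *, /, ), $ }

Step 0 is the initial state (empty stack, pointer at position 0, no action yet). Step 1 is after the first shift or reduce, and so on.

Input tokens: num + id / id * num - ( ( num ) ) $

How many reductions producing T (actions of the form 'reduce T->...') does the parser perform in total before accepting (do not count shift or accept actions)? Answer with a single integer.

Step 1: shift num. Stack=[num] ptr=1 lookahead=+ remaining=[+ id / id * num - ( ( num ) ) $]
Step 2: reduce F->num. Stack=[F] ptr=1 lookahead=+ remaining=[+ id / id * num - ( ( num ) ) $]
Step 3: reduce T->F. Stack=[T] ptr=1 lookahead=+ remaining=[+ id / id * num - ( ( num ) ) $]
Step 4: reduce E->T. Stack=[E] ptr=1 lookahead=+ remaining=[+ id / id * num - ( ( num ) ) $]
Step 5: shift +. Stack=[E +] ptr=2 lookahead=id remaining=[id / id * num - ( ( num ) ) $]
Step 6: shift id. Stack=[E + id] ptr=3 lookahead=/ remaining=[/ id * num - ( ( num ) ) $]
Step 7: reduce F->id. Stack=[E + F] ptr=3 lookahead=/ remaining=[/ id * num - ( ( num ) ) $]
Step 8: reduce T->F. Stack=[E + T] ptr=3 lookahead=/ remaining=[/ id * num - ( ( num ) ) $]
Step 9: shift /. Stack=[E + T /] ptr=4 lookahead=id remaining=[id * num - ( ( num ) ) $]
Step 10: shift id. Stack=[E + T / id] ptr=5 lookahead=* remaining=[* num - ( ( num ) ) $]
Step 11: reduce F->id. Stack=[E + T / F] ptr=5 lookahead=* remaining=[* num - ( ( num ) ) $]
Step 12: reduce T->T / F. Stack=[E + T] ptr=5 lookahead=* remaining=[* num - ( ( num ) ) $]
Step 13: shift *. Stack=[E + T *] ptr=6 lookahead=num remaining=[num - ( ( num ) ) $]
Step 14: shift num. Stack=[E + T * num] ptr=7 lookahead=- remaining=[- ( ( num ) ) $]
Step 15: reduce F->num. Stack=[E + T * F] ptr=7 lookahead=- remaining=[- ( ( num ) ) $]
Step 16: reduce T->T * F. Stack=[E + T] ptr=7 lookahead=- remaining=[- ( ( num ) ) $]
Step 17: reduce E->E + T. Stack=[E] ptr=7 lookahead=- remaining=[- ( ( num ) ) $]
Step 18: shift -. Stack=[E -] ptr=8 lookahead=( remaining=[( ( num ) ) $]
Step 19: shift (. Stack=[E - (] ptr=9 lookahead=( remaining=[( num ) ) $]
Step 20: shift (. Stack=[E - ( (] ptr=10 lookahead=num remaining=[num ) ) $]
Step 21: shift num. Stack=[E - ( ( num] ptr=11 lookahead=) remaining=[) ) $]
Step 22: reduce F->num. Stack=[E - ( ( F] ptr=11 lookahead=) remaining=[) ) $]
Step 23: reduce T->F. Stack=[E - ( ( T] ptr=11 lookahead=) remaining=[) ) $]
Step 24: reduce E->T. Stack=[E - ( ( E] ptr=11 lookahead=) remaining=[) ) $]
Step 25: shift ). Stack=[E - ( ( E )] ptr=12 lookahead=) remaining=[) $]
Step 26: reduce F->( E ). Stack=[E - ( F] ptr=12 lookahead=) remaining=[) $]
Step 27: reduce T->F. Stack=[E - ( T] ptr=12 lookahead=) remaining=[) $]
Step 28: reduce E->T. Stack=[E - ( E] ptr=12 lookahead=) remaining=[) $]
Step 29: shift ). Stack=[E - ( E )] ptr=13 lookahead=$ remaining=[$]
Step 30: reduce F->( E ). Stack=[E - F] ptr=13 lookahead=$ remaining=[$]
Step 31: reduce T->F. Stack=[E - T] ptr=13 lookahead=$ remaining=[$]
Step 32: reduce E->E - T. Stack=[E] ptr=13 lookahead=$ remaining=[$]
Step 33: accept. Stack=[E] ptr=13 lookahead=$ remaining=[$]

Answer: 7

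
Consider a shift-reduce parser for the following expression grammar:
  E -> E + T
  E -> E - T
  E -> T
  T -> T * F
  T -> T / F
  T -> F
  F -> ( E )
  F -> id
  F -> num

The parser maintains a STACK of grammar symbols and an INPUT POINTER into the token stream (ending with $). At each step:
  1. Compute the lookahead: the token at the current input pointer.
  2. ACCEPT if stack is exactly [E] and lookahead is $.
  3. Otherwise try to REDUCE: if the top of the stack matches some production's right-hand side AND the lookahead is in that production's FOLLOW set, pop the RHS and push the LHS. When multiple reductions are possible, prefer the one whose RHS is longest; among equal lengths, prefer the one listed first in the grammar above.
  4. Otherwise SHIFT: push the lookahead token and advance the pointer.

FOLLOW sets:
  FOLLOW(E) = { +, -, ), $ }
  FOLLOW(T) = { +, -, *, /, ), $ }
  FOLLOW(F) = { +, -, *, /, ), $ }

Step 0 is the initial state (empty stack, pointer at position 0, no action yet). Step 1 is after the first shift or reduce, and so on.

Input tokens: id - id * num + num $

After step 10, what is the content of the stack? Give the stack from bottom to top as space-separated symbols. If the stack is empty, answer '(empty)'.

Answer: E - T * num

Derivation:
Step 1: shift id. Stack=[id] ptr=1 lookahead=- remaining=[- id * num + num $]
Step 2: reduce F->id. Stack=[F] ptr=1 lookahead=- remaining=[- id * num + num $]
Step 3: reduce T->F. Stack=[T] ptr=1 lookahead=- remaining=[- id * num + num $]
Step 4: reduce E->T. Stack=[E] ptr=1 lookahead=- remaining=[- id * num + num $]
Step 5: shift -. Stack=[E -] ptr=2 lookahead=id remaining=[id * num + num $]
Step 6: shift id. Stack=[E - id] ptr=3 lookahead=* remaining=[* num + num $]
Step 7: reduce F->id. Stack=[E - F] ptr=3 lookahead=* remaining=[* num + num $]
Step 8: reduce T->F. Stack=[E - T] ptr=3 lookahead=* remaining=[* num + num $]
Step 9: shift *. Stack=[E - T *] ptr=4 lookahead=num remaining=[num + num $]
Step 10: shift num. Stack=[E - T * num] ptr=5 lookahead=+ remaining=[+ num $]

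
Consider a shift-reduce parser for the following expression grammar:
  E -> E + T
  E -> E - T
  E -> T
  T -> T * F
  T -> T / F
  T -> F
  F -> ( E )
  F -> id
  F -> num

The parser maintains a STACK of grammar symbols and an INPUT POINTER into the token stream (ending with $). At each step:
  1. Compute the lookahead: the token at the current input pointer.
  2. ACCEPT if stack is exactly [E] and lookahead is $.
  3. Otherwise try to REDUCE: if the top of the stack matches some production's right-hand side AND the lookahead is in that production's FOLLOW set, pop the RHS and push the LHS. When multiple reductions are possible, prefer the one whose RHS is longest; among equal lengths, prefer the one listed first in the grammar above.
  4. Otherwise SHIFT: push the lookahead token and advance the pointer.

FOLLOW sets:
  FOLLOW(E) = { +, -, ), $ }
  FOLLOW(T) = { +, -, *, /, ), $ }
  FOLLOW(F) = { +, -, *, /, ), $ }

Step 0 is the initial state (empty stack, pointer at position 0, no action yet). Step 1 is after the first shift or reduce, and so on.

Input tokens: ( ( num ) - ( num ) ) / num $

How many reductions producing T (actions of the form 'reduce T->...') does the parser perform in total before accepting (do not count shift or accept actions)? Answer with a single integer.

Step 1: shift (. Stack=[(] ptr=1 lookahead=( remaining=[( num ) - ( num ) ) / num $]
Step 2: shift (. Stack=[( (] ptr=2 lookahead=num remaining=[num ) - ( num ) ) / num $]
Step 3: shift num. Stack=[( ( num] ptr=3 lookahead=) remaining=[) - ( num ) ) / num $]
Step 4: reduce F->num. Stack=[( ( F] ptr=3 lookahead=) remaining=[) - ( num ) ) / num $]
Step 5: reduce T->F. Stack=[( ( T] ptr=3 lookahead=) remaining=[) - ( num ) ) / num $]
Step 6: reduce E->T. Stack=[( ( E] ptr=3 lookahead=) remaining=[) - ( num ) ) / num $]
Step 7: shift ). Stack=[( ( E )] ptr=4 lookahead=- remaining=[- ( num ) ) / num $]
Step 8: reduce F->( E ). Stack=[( F] ptr=4 lookahead=- remaining=[- ( num ) ) / num $]
Step 9: reduce T->F. Stack=[( T] ptr=4 lookahead=- remaining=[- ( num ) ) / num $]
Step 10: reduce E->T. Stack=[( E] ptr=4 lookahead=- remaining=[- ( num ) ) / num $]
Step 11: shift -. Stack=[( E -] ptr=5 lookahead=( remaining=[( num ) ) / num $]
Step 12: shift (. Stack=[( E - (] ptr=6 lookahead=num remaining=[num ) ) / num $]
Step 13: shift num. Stack=[( E - ( num] ptr=7 lookahead=) remaining=[) ) / num $]
Step 14: reduce F->num. Stack=[( E - ( F] ptr=7 lookahead=) remaining=[) ) / num $]
Step 15: reduce T->F. Stack=[( E - ( T] ptr=7 lookahead=) remaining=[) ) / num $]
Step 16: reduce E->T. Stack=[( E - ( E] ptr=7 lookahead=) remaining=[) ) / num $]
Step 17: shift ). Stack=[( E - ( E )] ptr=8 lookahead=) remaining=[) / num $]
Step 18: reduce F->( E ). Stack=[( E - F] ptr=8 lookahead=) remaining=[) / num $]
Step 19: reduce T->F. Stack=[( E - T] ptr=8 lookahead=) remaining=[) / num $]
Step 20: reduce E->E - T. Stack=[( E] ptr=8 lookahead=) remaining=[) / num $]
Step 21: shift ). Stack=[( E )] ptr=9 lookahead=/ remaining=[/ num $]
Step 22: reduce F->( E ). Stack=[F] ptr=9 lookahead=/ remaining=[/ num $]
Step 23: reduce T->F. Stack=[T] ptr=9 lookahead=/ remaining=[/ num $]
Step 24: shift /. Stack=[T /] ptr=10 lookahead=num remaining=[num $]
Step 25: shift num. Stack=[T / num] ptr=11 lookahead=$ remaining=[$]
Step 26: reduce F->num. Stack=[T / F] ptr=11 lookahead=$ remaining=[$]
Step 27: reduce T->T / F. Stack=[T] ptr=11 lookahead=$ remaining=[$]
Step 28: reduce E->T. Stack=[E] ptr=11 lookahead=$ remaining=[$]
Step 29: accept. Stack=[E] ptr=11 lookahead=$ remaining=[$]

Answer: 6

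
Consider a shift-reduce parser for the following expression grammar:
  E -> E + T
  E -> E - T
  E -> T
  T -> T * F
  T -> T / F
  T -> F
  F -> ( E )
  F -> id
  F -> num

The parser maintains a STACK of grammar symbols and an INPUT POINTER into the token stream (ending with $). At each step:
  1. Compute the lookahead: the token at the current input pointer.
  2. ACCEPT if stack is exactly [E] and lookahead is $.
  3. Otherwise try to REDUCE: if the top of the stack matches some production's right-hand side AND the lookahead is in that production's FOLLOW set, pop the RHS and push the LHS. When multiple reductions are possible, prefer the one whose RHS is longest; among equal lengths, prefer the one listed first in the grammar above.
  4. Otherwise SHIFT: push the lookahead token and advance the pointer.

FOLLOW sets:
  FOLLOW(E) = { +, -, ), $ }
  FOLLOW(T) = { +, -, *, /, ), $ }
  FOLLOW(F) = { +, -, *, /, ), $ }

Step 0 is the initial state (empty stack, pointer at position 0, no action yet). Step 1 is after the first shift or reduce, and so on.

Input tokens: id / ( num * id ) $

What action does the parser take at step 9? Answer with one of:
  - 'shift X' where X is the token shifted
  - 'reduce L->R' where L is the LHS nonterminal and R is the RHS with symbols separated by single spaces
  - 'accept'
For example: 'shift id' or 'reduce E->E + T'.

Answer: shift *

Derivation:
Step 1: shift id. Stack=[id] ptr=1 lookahead=/ remaining=[/ ( num * id ) $]
Step 2: reduce F->id. Stack=[F] ptr=1 lookahead=/ remaining=[/ ( num * id ) $]
Step 3: reduce T->F. Stack=[T] ptr=1 lookahead=/ remaining=[/ ( num * id ) $]
Step 4: shift /. Stack=[T /] ptr=2 lookahead=( remaining=[( num * id ) $]
Step 5: shift (. Stack=[T / (] ptr=3 lookahead=num remaining=[num * id ) $]
Step 6: shift num. Stack=[T / ( num] ptr=4 lookahead=* remaining=[* id ) $]
Step 7: reduce F->num. Stack=[T / ( F] ptr=4 lookahead=* remaining=[* id ) $]
Step 8: reduce T->F. Stack=[T / ( T] ptr=4 lookahead=* remaining=[* id ) $]
Step 9: shift *. Stack=[T / ( T *] ptr=5 lookahead=id remaining=[id ) $]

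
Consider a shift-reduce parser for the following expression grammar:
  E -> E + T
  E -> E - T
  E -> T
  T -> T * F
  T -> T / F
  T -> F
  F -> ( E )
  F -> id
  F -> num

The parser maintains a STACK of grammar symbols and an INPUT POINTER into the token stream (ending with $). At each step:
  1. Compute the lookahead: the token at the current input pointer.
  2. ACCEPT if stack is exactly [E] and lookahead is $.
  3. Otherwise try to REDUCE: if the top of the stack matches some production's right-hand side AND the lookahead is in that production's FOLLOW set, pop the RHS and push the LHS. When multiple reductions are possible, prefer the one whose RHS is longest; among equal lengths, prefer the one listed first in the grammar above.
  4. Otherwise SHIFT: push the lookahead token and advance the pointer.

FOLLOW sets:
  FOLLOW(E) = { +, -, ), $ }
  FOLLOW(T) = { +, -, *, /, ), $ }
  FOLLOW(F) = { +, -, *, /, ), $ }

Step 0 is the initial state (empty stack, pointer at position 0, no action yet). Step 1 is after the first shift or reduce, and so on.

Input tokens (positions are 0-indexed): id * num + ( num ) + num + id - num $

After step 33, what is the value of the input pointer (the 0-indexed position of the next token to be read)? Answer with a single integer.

Answer: 13

Derivation:
Step 1: shift id. Stack=[id] ptr=1 lookahead=* remaining=[* num + ( num ) + num + id - num $]
Step 2: reduce F->id. Stack=[F] ptr=1 lookahead=* remaining=[* num + ( num ) + num + id - num $]
Step 3: reduce T->F. Stack=[T] ptr=1 lookahead=* remaining=[* num + ( num ) + num + id - num $]
Step 4: shift *. Stack=[T *] ptr=2 lookahead=num remaining=[num + ( num ) + num + id - num $]
Step 5: shift num. Stack=[T * num] ptr=3 lookahead=+ remaining=[+ ( num ) + num + id - num $]
Step 6: reduce F->num. Stack=[T * F] ptr=3 lookahead=+ remaining=[+ ( num ) + num + id - num $]
Step 7: reduce T->T * F. Stack=[T] ptr=3 lookahead=+ remaining=[+ ( num ) + num + id - num $]
Step 8: reduce E->T. Stack=[E] ptr=3 lookahead=+ remaining=[+ ( num ) + num + id - num $]
Step 9: shift +. Stack=[E +] ptr=4 lookahead=( remaining=[( num ) + num + id - num $]
Step 10: shift (. Stack=[E + (] ptr=5 lookahead=num remaining=[num ) + num + id - num $]
Step 11: shift num. Stack=[E + ( num] ptr=6 lookahead=) remaining=[) + num + id - num $]
Step 12: reduce F->num. Stack=[E + ( F] ptr=6 lookahead=) remaining=[) + num + id - num $]
Step 13: reduce T->F. Stack=[E + ( T] ptr=6 lookahead=) remaining=[) + num + id - num $]
Step 14: reduce E->T. Stack=[E + ( E] ptr=6 lookahead=) remaining=[) + num + id - num $]
Step 15: shift ). Stack=[E + ( E )] ptr=7 lookahead=+ remaining=[+ num + id - num $]
Step 16: reduce F->( E ). Stack=[E + F] ptr=7 lookahead=+ remaining=[+ num + id - num $]
Step 17: reduce T->F. Stack=[E + T] ptr=7 lookahead=+ remaining=[+ num + id - num $]
Step 18: reduce E->E + T. Stack=[E] ptr=7 lookahead=+ remaining=[+ num + id - num $]
Step 19: shift +. Stack=[E +] ptr=8 lookahead=num remaining=[num + id - num $]
Step 20: shift num. Stack=[E + num] ptr=9 lookahead=+ remaining=[+ id - num $]
Step 21: reduce F->num. Stack=[E + F] ptr=9 lookahead=+ remaining=[+ id - num $]
Step 22: reduce T->F. Stack=[E + T] ptr=9 lookahead=+ remaining=[+ id - num $]
Step 23: reduce E->E + T. Stack=[E] ptr=9 lookahead=+ remaining=[+ id - num $]
Step 24: shift +. Stack=[E +] ptr=10 lookahead=id remaining=[id - num $]
Step 25: shift id. Stack=[E + id] ptr=11 lookahead=- remaining=[- num $]
Step 26: reduce F->id. Stack=[E + F] ptr=11 lookahead=- remaining=[- num $]
Step 27: reduce T->F. Stack=[E + T] ptr=11 lookahead=- remaining=[- num $]
Step 28: reduce E->E + T. Stack=[E] ptr=11 lookahead=- remaining=[- num $]
Step 29: shift -. Stack=[E -] ptr=12 lookahead=num remaining=[num $]
Step 30: shift num. Stack=[E - num] ptr=13 lookahead=$ remaining=[$]
Step 31: reduce F->num. Stack=[E - F] ptr=13 lookahead=$ remaining=[$]
Step 32: reduce T->F. Stack=[E - T] ptr=13 lookahead=$ remaining=[$]
Step 33: reduce E->E - T. Stack=[E] ptr=13 lookahead=$ remaining=[$]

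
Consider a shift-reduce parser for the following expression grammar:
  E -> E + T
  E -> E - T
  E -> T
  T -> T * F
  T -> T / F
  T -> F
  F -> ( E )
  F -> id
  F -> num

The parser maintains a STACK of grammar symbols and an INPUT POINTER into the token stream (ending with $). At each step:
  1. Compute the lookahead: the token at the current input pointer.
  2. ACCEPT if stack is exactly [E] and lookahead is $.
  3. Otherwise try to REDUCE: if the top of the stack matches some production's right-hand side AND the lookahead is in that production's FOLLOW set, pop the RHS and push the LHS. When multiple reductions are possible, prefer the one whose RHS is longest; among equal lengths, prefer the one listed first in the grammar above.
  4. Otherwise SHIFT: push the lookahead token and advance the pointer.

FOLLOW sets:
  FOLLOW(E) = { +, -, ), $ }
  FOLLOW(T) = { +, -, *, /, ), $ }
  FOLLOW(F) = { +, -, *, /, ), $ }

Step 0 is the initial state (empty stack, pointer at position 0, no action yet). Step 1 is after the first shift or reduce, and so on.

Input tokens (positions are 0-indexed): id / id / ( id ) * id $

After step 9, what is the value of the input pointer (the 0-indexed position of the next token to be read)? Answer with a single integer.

Step 1: shift id. Stack=[id] ptr=1 lookahead=/ remaining=[/ id / ( id ) * id $]
Step 2: reduce F->id. Stack=[F] ptr=1 lookahead=/ remaining=[/ id / ( id ) * id $]
Step 3: reduce T->F. Stack=[T] ptr=1 lookahead=/ remaining=[/ id / ( id ) * id $]
Step 4: shift /. Stack=[T /] ptr=2 lookahead=id remaining=[id / ( id ) * id $]
Step 5: shift id. Stack=[T / id] ptr=3 lookahead=/ remaining=[/ ( id ) * id $]
Step 6: reduce F->id. Stack=[T / F] ptr=3 lookahead=/ remaining=[/ ( id ) * id $]
Step 7: reduce T->T / F. Stack=[T] ptr=3 lookahead=/ remaining=[/ ( id ) * id $]
Step 8: shift /. Stack=[T /] ptr=4 lookahead=( remaining=[( id ) * id $]
Step 9: shift (. Stack=[T / (] ptr=5 lookahead=id remaining=[id ) * id $]

Answer: 5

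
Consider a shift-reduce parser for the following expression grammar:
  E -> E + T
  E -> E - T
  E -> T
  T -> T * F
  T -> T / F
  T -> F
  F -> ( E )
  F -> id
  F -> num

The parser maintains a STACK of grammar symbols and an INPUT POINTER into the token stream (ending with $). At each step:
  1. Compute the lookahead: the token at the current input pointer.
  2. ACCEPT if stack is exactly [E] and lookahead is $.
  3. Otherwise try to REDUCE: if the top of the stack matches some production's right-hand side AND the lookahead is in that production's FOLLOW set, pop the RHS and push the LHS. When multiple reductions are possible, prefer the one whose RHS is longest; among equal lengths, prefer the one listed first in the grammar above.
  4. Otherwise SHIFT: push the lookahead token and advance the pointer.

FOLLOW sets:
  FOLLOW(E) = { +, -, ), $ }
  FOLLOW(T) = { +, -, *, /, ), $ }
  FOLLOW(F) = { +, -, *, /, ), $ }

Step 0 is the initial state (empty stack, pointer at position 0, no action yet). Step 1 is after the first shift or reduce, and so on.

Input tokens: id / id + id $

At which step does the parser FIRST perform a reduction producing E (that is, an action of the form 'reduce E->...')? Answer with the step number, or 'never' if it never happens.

Answer: 8

Derivation:
Step 1: shift id. Stack=[id] ptr=1 lookahead=/ remaining=[/ id + id $]
Step 2: reduce F->id. Stack=[F] ptr=1 lookahead=/ remaining=[/ id + id $]
Step 3: reduce T->F. Stack=[T] ptr=1 lookahead=/ remaining=[/ id + id $]
Step 4: shift /. Stack=[T /] ptr=2 lookahead=id remaining=[id + id $]
Step 5: shift id. Stack=[T / id] ptr=3 lookahead=+ remaining=[+ id $]
Step 6: reduce F->id. Stack=[T / F] ptr=3 lookahead=+ remaining=[+ id $]
Step 7: reduce T->T / F. Stack=[T] ptr=3 lookahead=+ remaining=[+ id $]
Step 8: reduce E->T. Stack=[E] ptr=3 lookahead=+ remaining=[+ id $]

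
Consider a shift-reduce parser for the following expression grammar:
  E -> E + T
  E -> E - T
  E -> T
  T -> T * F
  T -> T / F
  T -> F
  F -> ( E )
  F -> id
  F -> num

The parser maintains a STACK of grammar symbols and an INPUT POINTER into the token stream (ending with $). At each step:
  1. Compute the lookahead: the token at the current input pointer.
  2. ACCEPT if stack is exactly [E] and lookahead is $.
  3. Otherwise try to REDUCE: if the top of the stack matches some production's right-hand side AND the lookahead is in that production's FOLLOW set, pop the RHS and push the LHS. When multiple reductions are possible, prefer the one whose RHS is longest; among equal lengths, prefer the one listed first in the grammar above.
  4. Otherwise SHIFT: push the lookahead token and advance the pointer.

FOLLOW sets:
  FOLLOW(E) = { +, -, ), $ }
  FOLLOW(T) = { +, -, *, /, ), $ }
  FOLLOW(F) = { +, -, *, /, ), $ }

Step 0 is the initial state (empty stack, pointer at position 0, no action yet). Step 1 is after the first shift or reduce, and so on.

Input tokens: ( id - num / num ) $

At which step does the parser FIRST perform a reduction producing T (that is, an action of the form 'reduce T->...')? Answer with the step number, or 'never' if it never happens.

Step 1: shift (. Stack=[(] ptr=1 lookahead=id remaining=[id - num / num ) $]
Step 2: shift id. Stack=[( id] ptr=2 lookahead=- remaining=[- num / num ) $]
Step 3: reduce F->id. Stack=[( F] ptr=2 lookahead=- remaining=[- num / num ) $]
Step 4: reduce T->F. Stack=[( T] ptr=2 lookahead=- remaining=[- num / num ) $]

Answer: 4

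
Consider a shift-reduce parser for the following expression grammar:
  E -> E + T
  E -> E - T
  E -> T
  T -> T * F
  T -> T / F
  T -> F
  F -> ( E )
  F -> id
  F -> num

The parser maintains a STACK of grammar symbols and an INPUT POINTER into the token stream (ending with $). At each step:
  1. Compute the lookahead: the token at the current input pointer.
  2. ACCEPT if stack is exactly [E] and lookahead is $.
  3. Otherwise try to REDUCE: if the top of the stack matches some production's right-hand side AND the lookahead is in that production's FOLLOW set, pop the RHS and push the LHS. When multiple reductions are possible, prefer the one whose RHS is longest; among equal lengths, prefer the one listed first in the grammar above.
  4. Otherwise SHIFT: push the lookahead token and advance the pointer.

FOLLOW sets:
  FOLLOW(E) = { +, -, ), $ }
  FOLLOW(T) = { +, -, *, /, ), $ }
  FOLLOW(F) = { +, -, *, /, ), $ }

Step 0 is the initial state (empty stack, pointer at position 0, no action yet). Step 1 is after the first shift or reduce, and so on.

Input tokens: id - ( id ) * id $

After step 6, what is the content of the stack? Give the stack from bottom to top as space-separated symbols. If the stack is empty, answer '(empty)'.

Step 1: shift id. Stack=[id] ptr=1 lookahead=- remaining=[- ( id ) * id $]
Step 2: reduce F->id. Stack=[F] ptr=1 lookahead=- remaining=[- ( id ) * id $]
Step 3: reduce T->F. Stack=[T] ptr=1 lookahead=- remaining=[- ( id ) * id $]
Step 4: reduce E->T. Stack=[E] ptr=1 lookahead=- remaining=[- ( id ) * id $]
Step 5: shift -. Stack=[E -] ptr=2 lookahead=( remaining=[( id ) * id $]
Step 6: shift (. Stack=[E - (] ptr=3 lookahead=id remaining=[id ) * id $]

Answer: E - (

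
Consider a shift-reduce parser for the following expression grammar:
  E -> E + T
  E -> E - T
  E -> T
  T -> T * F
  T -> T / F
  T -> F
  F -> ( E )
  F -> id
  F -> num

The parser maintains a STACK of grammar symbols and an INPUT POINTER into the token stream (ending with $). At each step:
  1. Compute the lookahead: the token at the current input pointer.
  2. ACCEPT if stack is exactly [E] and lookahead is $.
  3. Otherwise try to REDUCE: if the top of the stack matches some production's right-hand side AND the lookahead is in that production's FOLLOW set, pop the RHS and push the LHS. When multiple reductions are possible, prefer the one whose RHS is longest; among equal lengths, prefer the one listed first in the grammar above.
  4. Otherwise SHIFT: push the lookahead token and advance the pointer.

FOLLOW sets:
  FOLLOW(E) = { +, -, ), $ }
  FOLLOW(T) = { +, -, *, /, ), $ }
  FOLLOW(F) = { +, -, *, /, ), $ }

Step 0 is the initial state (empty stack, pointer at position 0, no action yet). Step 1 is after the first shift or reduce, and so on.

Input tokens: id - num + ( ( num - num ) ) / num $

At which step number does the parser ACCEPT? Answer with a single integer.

Step 1: shift id. Stack=[id] ptr=1 lookahead=- remaining=[- num + ( ( num - num ) ) / num $]
Step 2: reduce F->id. Stack=[F] ptr=1 lookahead=- remaining=[- num + ( ( num - num ) ) / num $]
Step 3: reduce T->F. Stack=[T] ptr=1 lookahead=- remaining=[- num + ( ( num - num ) ) / num $]
Step 4: reduce E->T. Stack=[E] ptr=1 lookahead=- remaining=[- num + ( ( num - num ) ) / num $]
Step 5: shift -. Stack=[E -] ptr=2 lookahead=num remaining=[num + ( ( num - num ) ) / num $]
Step 6: shift num. Stack=[E - num] ptr=3 lookahead=+ remaining=[+ ( ( num - num ) ) / num $]
Step 7: reduce F->num. Stack=[E - F] ptr=3 lookahead=+ remaining=[+ ( ( num - num ) ) / num $]
Step 8: reduce T->F. Stack=[E - T] ptr=3 lookahead=+ remaining=[+ ( ( num - num ) ) / num $]
Step 9: reduce E->E - T. Stack=[E] ptr=3 lookahead=+ remaining=[+ ( ( num - num ) ) / num $]
Step 10: shift +. Stack=[E +] ptr=4 lookahead=( remaining=[( ( num - num ) ) / num $]
Step 11: shift (. Stack=[E + (] ptr=5 lookahead=( remaining=[( num - num ) ) / num $]
Step 12: shift (. Stack=[E + ( (] ptr=6 lookahead=num remaining=[num - num ) ) / num $]
Step 13: shift num. Stack=[E + ( ( num] ptr=7 lookahead=- remaining=[- num ) ) / num $]
Step 14: reduce F->num. Stack=[E + ( ( F] ptr=7 lookahead=- remaining=[- num ) ) / num $]
Step 15: reduce T->F. Stack=[E + ( ( T] ptr=7 lookahead=- remaining=[- num ) ) / num $]
Step 16: reduce E->T. Stack=[E + ( ( E] ptr=7 lookahead=- remaining=[- num ) ) / num $]
Step 17: shift -. Stack=[E + ( ( E -] ptr=8 lookahead=num remaining=[num ) ) / num $]
Step 18: shift num. Stack=[E + ( ( E - num] ptr=9 lookahead=) remaining=[) ) / num $]
Step 19: reduce F->num. Stack=[E + ( ( E - F] ptr=9 lookahead=) remaining=[) ) / num $]
Step 20: reduce T->F. Stack=[E + ( ( E - T] ptr=9 lookahead=) remaining=[) ) / num $]
Step 21: reduce E->E - T. Stack=[E + ( ( E] ptr=9 lookahead=) remaining=[) ) / num $]
Step 22: shift ). Stack=[E + ( ( E )] ptr=10 lookahead=) remaining=[) / num $]
Step 23: reduce F->( E ). Stack=[E + ( F] ptr=10 lookahead=) remaining=[) / num $]
Step 24: reduce T->F. Stack=[E + ( T] ptr=10 lookahead=) remaining=[) / num $]
Step 25: reduce E->T. Stack=[E + ( E] ptr=10 lookahead=) remaining=[) / num $]
Step 26: shift ). Stack=[E + ( E )] ptr=11 lookahead=/ remaining=[/ num $]
Step 27: reduce F->( E ). Stack=[E + F] ptr=11 lookahead=/ remaining=[/ num $]
Step 28: reduce T->F. Stack=[E + T] ptr=11 lookahead=/ remaining=[/ num $]
Step 29: shift /. Stack=[E + T /] ptr=12 lookahead=num remaining=[num $]
Step 30: shift num. Stack=[E + T / num] ptr=13 lookahead=$ remaining=[$]
Step 31: reduce F->num. Stack=[E + T / F] ptr=13 lookahead=$ remaining=[$]
Step 32: reduce T->T / F. Stack=[E + T] ptr=13 lookahead=$ remaining=[$]
Step 33: reduce E->E + T. Stack=[E] ptr=13 lookahead=$ remaining=[$]
Step 34: accept. Stack=[E] ptr=13 lookahead=$ remaining=[$]

Answer: 34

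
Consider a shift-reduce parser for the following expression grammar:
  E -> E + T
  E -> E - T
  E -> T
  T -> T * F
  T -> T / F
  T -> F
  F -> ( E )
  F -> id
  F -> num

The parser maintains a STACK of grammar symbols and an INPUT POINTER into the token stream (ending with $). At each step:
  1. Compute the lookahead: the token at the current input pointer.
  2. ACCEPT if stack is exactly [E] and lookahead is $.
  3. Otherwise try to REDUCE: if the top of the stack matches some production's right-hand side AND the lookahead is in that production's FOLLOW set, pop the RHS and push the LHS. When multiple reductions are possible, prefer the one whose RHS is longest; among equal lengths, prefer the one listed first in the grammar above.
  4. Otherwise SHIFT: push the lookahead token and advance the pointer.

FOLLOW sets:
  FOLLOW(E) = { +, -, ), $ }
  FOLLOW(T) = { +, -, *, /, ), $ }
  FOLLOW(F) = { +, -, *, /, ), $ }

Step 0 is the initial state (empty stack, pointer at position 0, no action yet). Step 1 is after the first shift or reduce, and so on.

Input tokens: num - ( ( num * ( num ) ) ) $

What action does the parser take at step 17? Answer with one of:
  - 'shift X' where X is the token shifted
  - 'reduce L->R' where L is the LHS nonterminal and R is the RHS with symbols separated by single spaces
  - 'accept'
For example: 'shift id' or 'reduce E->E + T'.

Step 1: shift num. Stack=[num] ptr=1 lookahead=- remaining=[- ( ( num * ( num ) ) ) $]
Step 2: reduce F->num. Stack=[F] ptr=1 lookahead=- remaining=[- ( ( num * ( num ) ) ) $]
Step 3: reduce T->F. Stack=[T] ptr=1 lookahead=- remaining=[- ( ( num * ( num ) ) ) $]
Step 4: reduce E->T. Stack=[E] ptr=1 lookahead=- remaining=[- ( ( num * ( num ) ) ) $]
Step 5: shift -. Stack=[E -] ptr=2 lookahead=( remaining=[( ( num * ( num ) ) ) $]
Step 6: shift (. Stack=[E - (] ptr=3 lookahead=( remaining=[( num * ( num ) ) ) $]
Step 7: shift (. Stack=[E - ( (] ptr=4 lookahead=num remaining=[num * ( num ) ) ) $]
Step 8: shift num. Stack=[E - ( ( num] ptr=5 lookahead=* remaining=[* ( num ) ) ) $]
Step 9: reduce F->num. Stack=[E - ( ( F] ptr=5 lookahead=* remaining=[* ( num ) ) ) $]
Step 10: reduce T->F. Stack=[E - ( ( T] ptr=5 lookahead=* remaining=[* ( num ) ) ) $]
Step 11: shift *. Stack=[E - ( ( T *] ptr=6 lookahead=( remaining=[( num ) ) ) $]
Step 12: shift (. Stack=[E - ( ( T * (] ptr=7 lookahead=num remaining=[num ) ) ) $]
Step 13: shift num. Stack=[E - ( ( T * ( num] ptr=8 lookahead=) remaining=[) ) ) $]
Step 14: reduce F->num. Stack=[E - ( ( T * ( F] ptr=8 lookahead=) remaining=[) ) ) $]
Step 15: reduce T->F. Stack=[E - ( ( T * ( T] ptr=8 lookahead=) remaining=[) ) ) $]
Step 16: reduce E->T. Stack=[E - ( ( T * ( E] ptr=8 lookahead=) remaining=[) ) ) $]
Step 17: shift ). Stack=[E - ( ( T * ( E )] ptr=9 lookahead=) remaining=[) ) $]

Answer: shift )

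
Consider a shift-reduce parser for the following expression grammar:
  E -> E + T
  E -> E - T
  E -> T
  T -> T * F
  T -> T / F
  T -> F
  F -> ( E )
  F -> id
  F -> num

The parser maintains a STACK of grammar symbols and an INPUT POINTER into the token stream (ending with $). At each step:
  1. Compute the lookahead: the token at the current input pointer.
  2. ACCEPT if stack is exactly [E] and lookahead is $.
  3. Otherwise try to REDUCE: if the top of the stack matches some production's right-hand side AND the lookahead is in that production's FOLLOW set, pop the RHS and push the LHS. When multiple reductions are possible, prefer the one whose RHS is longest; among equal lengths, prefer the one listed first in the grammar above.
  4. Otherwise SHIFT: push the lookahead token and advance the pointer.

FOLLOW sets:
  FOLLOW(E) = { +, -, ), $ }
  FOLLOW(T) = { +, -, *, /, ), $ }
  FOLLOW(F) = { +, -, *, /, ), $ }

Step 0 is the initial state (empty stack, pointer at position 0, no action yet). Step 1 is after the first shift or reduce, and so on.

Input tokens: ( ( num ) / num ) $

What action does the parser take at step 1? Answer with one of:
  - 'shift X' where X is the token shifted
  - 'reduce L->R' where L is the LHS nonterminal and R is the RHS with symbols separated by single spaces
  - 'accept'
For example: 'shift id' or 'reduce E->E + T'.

Step 1: shift (. Stack=[(] ptr=1 lookahead=( remaining=[( num ) / num ) $]

Answer: shift (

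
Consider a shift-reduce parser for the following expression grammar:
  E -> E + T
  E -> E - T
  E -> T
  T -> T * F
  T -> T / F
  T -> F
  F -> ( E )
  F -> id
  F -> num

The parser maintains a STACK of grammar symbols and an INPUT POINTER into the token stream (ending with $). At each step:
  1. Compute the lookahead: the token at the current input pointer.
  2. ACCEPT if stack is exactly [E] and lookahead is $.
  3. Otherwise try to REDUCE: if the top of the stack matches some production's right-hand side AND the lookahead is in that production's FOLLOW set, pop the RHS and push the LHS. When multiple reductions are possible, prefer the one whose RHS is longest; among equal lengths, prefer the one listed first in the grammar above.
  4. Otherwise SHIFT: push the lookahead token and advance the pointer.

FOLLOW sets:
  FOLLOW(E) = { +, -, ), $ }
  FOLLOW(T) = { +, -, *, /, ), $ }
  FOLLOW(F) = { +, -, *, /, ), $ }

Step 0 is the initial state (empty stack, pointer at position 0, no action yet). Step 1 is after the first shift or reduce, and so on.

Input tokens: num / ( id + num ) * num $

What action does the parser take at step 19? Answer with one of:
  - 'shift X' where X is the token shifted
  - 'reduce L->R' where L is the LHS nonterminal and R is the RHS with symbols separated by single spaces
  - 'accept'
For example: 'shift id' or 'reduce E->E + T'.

Step 1: shift num. Stack=[num] ptr=1 lookahead=/ remaining=[/ ( id + num ) * num $]
Step 2: reduce F->num. Stack=[F] ptr=1 lookahead=/ remaining=[/ ( id + num ) * num $]
Step 3: reduce T->F. Stack=[T] ptr=1 lookahead=/ remaining=[/ ( id + num ) * num $]
Step 4: shift /. Stack=[T /] ptr=2 lookahead=( remaining=[( id + num ) * num $]
Step 5: shift (. Stack=[T / (] ptr=3 lookahead=id remaining=[id + num ) * num $]
Step 6: shift id. Stack=[T / ( id] ptr=4 lookahead=+ remaining=[+ num ) * num $]
Step 7: reduce F->id. Stack=[T / ( F] ptr=4 lookahead=+ remaining=[+ num ) * num $]
Step 8: reduce T->F. Stack=[T / ( T] ptr=4 lookahead=+ remaining=[+ num ) * num $]
Step 9: reduce E->T. Stack=[T / ( E] ptr=4 lookahead=+ remaining=[+ num ) * num $]
Step 10: shift +. Stack=[T / ( E +] ptr=5 lookahead=num remaining=[num ) * num $]
Step 11: shift num. Stack=[T / ( E + num] ptr=6 lookahead=) remaining=[) * num $]
Step 12: reduce F->num. Stack=[T / ( E + F] ptr=6 lookahead=) remaining=[) * num $]
Step 13: reduce T->F. Stack=[T / ( E + T] ptr=6 lookahead=) remaining=[) * num $]
Step 14: reduce E->E + T. Stack=[T / ( E] ptr=6 lookahead=) remaining=[) * num $]
Step 15: shift ). Stack=[T / ( E )] ptr=7 lookahead=* remaining=[* num $]
Step 16: reduce F->( E ). Stack=[T / F] ptr=7 lookahead=* remaining=[* num $]
Step 17: reduce T->T / F. Stack=[T] ptr=7 lookahead=* remaining=[* num $]
Step 18: shift *. Stack=[T *] ptr=8 lookahead=num remaining=[num $]
Step 19: shift num. Stack=[T * num] ptr=9 lookahead=$ remaining=[$]

Answer: shift num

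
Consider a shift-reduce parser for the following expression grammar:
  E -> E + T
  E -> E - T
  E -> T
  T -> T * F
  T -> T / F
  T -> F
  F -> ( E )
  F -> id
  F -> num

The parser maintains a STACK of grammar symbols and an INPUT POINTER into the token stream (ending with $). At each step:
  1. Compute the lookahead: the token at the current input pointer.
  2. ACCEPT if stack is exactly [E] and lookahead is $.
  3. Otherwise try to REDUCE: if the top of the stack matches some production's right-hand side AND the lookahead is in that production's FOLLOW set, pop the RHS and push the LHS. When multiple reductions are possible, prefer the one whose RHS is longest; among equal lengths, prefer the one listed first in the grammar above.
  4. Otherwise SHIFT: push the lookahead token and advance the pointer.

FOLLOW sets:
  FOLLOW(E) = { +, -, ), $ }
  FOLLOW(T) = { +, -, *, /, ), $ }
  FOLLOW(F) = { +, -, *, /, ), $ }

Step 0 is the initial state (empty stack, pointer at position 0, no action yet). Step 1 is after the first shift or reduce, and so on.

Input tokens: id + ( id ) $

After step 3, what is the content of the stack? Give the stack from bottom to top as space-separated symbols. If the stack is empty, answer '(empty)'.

Answer: T

Derivation:
Step 1: shift id. Stack=[id] ptr=1 lookahead=+ remaining=[+ ( id ) $]
Step 2: reduce F->id. Stack=[F] ptr=1 lookahead=+ remaining=[+ ( id ) $]
Step 3: reduce T->F. Stack=[T] ptr=1 lookahead=+ remaining=[+ ( id ) $]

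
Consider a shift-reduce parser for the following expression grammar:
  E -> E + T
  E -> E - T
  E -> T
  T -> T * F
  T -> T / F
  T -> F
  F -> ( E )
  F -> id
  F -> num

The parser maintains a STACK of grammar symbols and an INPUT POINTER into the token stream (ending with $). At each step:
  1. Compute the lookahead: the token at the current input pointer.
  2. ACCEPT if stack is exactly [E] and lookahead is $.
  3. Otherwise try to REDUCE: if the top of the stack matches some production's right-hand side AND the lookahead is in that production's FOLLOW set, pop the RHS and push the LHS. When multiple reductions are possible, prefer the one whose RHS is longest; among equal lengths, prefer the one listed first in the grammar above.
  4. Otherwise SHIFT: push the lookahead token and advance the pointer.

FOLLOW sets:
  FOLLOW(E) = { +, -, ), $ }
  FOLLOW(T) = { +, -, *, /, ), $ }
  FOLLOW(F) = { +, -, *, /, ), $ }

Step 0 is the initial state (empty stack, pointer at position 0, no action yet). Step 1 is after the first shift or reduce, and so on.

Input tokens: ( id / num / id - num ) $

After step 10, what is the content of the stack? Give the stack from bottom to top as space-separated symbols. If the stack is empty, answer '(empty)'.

Answer: ( T / id

Derivation:
Step 1: shift (. Stack=[(] ptr=1 lookahead=id remaining=[id / num / id - num ) $]
Step 2: shift id. Stack=[( id] ptr=2 lookahead=/ remaining=[/ num / id - num ) $]
Step 3: reduce F->id. Stack=[( F] ptr=2 lookahead=/ remaining=[/ num / id - num ) $]
Step 4: reduce T->F. Stack=[( T] ptr=2 lookahead=/ remaining=[/ num / id - num ) $]
Step 5: shift /. Stack=[( T /] ptr=3 lookahead=num remaining=[num / id - num ) $]
Step 6: shift num. Stack=[( T / num] ptr=4 lookahead=/ remaining=[/ id - num ) $]
Step 7: reduce F->num. Stack=[( T / F] ptr=4 lookahead=/ remaining=[/ id - num ) $]
Step 8: reduce T->T / F. Stack=[( T] ptr=4 lookahead=/ remaining=[/ id - num ) $]
Step 9: shift /. Stack=[( T /] ptr=5 lookahead=id remaining=[id - num ) $]
Step 10: shift id. Stack=[( T / id] ptr=6 lookahead=- remaining=[- num ) $]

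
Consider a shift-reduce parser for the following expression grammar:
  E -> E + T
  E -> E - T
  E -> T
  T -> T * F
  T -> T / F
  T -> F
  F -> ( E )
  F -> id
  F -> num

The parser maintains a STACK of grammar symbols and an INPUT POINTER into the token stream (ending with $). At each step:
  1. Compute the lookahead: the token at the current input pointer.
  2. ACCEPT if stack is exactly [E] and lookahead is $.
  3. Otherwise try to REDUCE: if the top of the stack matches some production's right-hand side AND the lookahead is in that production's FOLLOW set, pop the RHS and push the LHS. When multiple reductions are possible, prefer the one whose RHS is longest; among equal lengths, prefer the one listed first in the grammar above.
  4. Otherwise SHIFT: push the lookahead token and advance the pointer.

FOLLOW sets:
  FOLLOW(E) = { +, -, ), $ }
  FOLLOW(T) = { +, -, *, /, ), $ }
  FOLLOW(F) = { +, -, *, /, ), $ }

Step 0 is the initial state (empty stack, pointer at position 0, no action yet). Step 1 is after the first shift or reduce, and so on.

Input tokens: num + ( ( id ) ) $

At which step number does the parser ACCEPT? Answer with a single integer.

Answer: 20

Derivation:
Step 1: shift num. Stack=[num] ptr=1 lookahead=+ remaining=[+ ( ( id ) ) $]
Step 2: reduce F->num. Stack=[F] ptr=1 lookahead=+ remaining=[+ ( ( id ) ) $]
Step 3: reduce T->F. Stack=[T] ptr=1 lookahead=+ remaining=[+ ( ( id ) ) $]
Step 4: reduce E->T. Stack=[E] ptr=1 lookahead=+ remaining=[+ ( ( id ) ) $]
Step 5: shift +. Stack=[E +] ptr=2 lookahead=( remaining=[( ( id ) ) $]
Step 6: shift (. Stack=[E + (] ptr=3 lookahead=( remaining=[( id ) ) $]
Step 7: shift (. Stack=[E + ( (] ptr=4 lookahead=id remaining=[id ) ) $]
Step 8: shift id. Stack=[E + ( ( id] ptr=5 lookahead=) remaining=[) ) $]
Step 9: reduce F->id. Stack=[E + ( ( F] ptr=5 lookahead=) remaining=[) ) $]
Step 10: reduce T->F. Stack=[E + ( ( T] ptr=5 lookahead=) remaining=[) ) $]
Step 11: reduce E->T. Stack=[E + ( ( E] ptr=5 lookahead=) remaining=[) ) $]
Step 12: shift ). Stack=[E + ( ( E )] ptr=6 lookahead=) remaining=[) $]
Step 13: reduce F->( E ). Stack=[E + ( F] ptr=6 lookahead=) remaining=[) $]
Step 14: reduce T->F. Stack=[E + ( T] ptr=6 lookahead=) remaining=[) $]
Step 15: reduce E->T. Stack=[E + ( E] ptr=6 lookahead=) remaining=[) $]
Step 16: shift ). Stack=[E + ( E )] ptr=7 lookahead=$ remaining=[$]
Step 17: reduce F->( E ). Stack=[E + F] ptr=7 lookahead=$ remaining=[$]
Step 18: reduce T->F. Stack=[E + T] ptr=7 lookahead=$ remaining=[$]
Step 19: reduce E->E + T. Stack=[E] ptr=7 lookahead=$ remaining=[$]
Step 20: accept. Stack=[E] ptr=7 lookahead=$ remaining=[$]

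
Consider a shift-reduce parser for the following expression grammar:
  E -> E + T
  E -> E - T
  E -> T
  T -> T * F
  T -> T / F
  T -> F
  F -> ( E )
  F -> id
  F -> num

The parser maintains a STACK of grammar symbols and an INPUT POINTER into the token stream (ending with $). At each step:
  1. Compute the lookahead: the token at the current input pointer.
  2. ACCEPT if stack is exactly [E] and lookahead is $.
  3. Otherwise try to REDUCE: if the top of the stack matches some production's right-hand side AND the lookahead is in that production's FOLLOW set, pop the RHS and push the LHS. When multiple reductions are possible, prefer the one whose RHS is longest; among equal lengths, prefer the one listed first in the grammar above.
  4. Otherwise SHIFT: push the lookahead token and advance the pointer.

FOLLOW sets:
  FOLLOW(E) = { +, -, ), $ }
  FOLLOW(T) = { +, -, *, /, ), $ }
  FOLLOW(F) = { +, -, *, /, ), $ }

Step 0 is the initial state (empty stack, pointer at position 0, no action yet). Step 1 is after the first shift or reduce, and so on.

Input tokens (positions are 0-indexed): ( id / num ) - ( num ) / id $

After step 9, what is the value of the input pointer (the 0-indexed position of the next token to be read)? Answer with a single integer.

Step 1: shift (. Stack=[(] ptr=1 lookahead=id remaining=[id / num ) - ( num ) / id $]
Step 2: shift id. Stack=[( id] ptr=2 lookahead=/ remaining=[/ num ) - ( num ) / id $]
Step 3: reduce F->id. Stack=[( F] ptr=2 lookahead=/ remaining=[/ num ) - ( num ) / id $]
Step 4: reduce T->F. Stack=[( T] ptr=2 lookahead=/ remaining=[/ num ) - ( num ) / id $]
Step 5: shift /. Stack=[( T /] ptr=3 lookahead=num remaining=[num ) - ( num ) / id $]
Step 6: shift num. Stack=[( T / num] ptr=4 lookahead=) remaining=[) - ( num ) / id $]
Step 7: reduce F->num. Stack=[( T / F] ptr=4 lookahead=) remaining=[) - ( num ) / id $]
Step 8: reduce T->T / F. Stack=[( T] ptr=4 lookahead=) remaining=[) - ( num ) / id $]
Step 9: reduce E->T. Stack=[( E] ptr=4 lookahead=) remaining=[) - ( num ) / id $]

Answer: 4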